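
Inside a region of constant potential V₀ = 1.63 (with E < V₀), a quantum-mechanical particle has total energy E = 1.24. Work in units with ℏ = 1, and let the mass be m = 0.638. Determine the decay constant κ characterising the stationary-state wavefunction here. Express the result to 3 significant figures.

κ = 0.705

Since E < V₀ the TISE in this region is ψ'' = κ²ψ with κ = √(2m(V₀ − E))/ℏ.
κ = √(2 × 0.638 × 0.39) = 0.7054.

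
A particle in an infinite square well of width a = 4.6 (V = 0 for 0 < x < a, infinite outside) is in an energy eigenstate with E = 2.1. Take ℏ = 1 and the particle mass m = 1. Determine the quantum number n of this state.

From E_n = n²π²ℏ²/(2ma²) invert to n = √(2ma²E)/(πℏ).
n = (4.6/π) × √(2 × 1 × 2.1) = 3.001 → n = 3.

n = 3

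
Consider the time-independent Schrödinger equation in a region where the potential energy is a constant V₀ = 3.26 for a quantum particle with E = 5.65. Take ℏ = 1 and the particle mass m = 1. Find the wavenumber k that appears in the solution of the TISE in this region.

k = 2.19

With E > V₀ the solution is oscillatory, ψ ∝ e^{±ikx} with k = √(2m(E − V₀))/ℏ.
k = √(2 × 1 × 2.39) = 2.186.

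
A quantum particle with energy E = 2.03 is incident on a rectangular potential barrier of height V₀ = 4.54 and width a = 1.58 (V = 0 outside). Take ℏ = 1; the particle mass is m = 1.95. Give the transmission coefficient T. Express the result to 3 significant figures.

T = 0.000201

E < V₀: inside the barrier ψ ∝ e^{±κx} with κ = √(2m(V₀ − E))/ℏ = 3.129.
κa = 4.943, sinh(κa) = 70.12.
Matching ψ, ψ′ at both faces gives T = [1 + V₀² sinh²(κa) / (4E(V₀ − E))]⁻¹ = 1/4973 = 0.000201.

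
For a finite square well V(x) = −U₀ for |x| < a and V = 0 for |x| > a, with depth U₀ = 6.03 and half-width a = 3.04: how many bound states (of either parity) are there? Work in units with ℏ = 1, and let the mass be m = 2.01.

The dimensionless depth is z₀ = a√(2mU₀)/ℏ = 3.04 × √(24.24) = 14.97.
The even/odd transcendental equations gain one root per π/2 in z₀, giving N = 1 + ⌊2z₀/π⌋ = 1 + ⌊9.529⌋ = 10.

N = 10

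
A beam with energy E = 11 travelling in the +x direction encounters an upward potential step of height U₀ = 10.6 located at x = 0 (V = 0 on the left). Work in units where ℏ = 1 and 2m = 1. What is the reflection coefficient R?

R = 0.462

On each side the TISE gives plane waves with k = √(2m(E − V))/ℏ: k₁ = √(2·½·11) = 3.317, k₂ = √(2·½·0.4) = 0.6325.
Matching ψ and ψ′ at x = 0 gives r = (k₁ − k₂)/(k₁ + k₂), so R = r² = 0.4620 and T = 1 − R = 0.5380.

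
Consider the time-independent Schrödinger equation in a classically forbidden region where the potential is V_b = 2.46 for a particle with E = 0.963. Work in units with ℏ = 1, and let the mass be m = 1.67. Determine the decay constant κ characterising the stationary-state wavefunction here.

Since E < V_b the TISE in this region is ψ'' = κ²ψ with κ = √(2m(V_b − E))/ℏ.
κ = √(2 × 1.67 × 1.497) = 2.236.

κ = 2.24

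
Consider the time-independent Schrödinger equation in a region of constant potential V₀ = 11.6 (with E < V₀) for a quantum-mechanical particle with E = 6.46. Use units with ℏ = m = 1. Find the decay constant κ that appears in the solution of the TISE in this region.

κ = 3.21

Since E < V₀ the TISE in this region is ψ'' = κ²ψ with κ = √(2m(V₀ − E))/ℏ.
κ = √(2 × 1 × 5.14) = 3.206.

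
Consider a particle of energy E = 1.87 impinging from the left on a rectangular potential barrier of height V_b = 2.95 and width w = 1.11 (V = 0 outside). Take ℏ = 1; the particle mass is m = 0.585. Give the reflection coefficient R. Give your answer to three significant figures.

E < V_b: inside the barrier ψ ∝ e^{±κx} with κ = √(2m(V_b − E))/ℏ = 1.124.
κw = 1.248, sinh(κw) = 1.598.
Matching ψ, ψ′ at both faces gives T = [1 + V_b² sinh²(κw) / (4E(V_b − E))]⁻¹ = 1/3.750 = 0.267.
R = 1 − T = 0.733.

R = 0.733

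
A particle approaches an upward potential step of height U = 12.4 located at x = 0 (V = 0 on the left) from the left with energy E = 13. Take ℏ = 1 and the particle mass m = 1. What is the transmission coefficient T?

T = 0.582

The wavenumbers are k₁ = √(2mE)/ℏ = 5.099 on the left and k₂ = √(2m(E − U))/ℏ = 1.095 on the right.
Matching ψ and ψ′ at x = 0 gives r = (k₁ − k₂)/(k₁ + k₂), so R = r² = 0.4177 and T = 1 − R = 0.5823.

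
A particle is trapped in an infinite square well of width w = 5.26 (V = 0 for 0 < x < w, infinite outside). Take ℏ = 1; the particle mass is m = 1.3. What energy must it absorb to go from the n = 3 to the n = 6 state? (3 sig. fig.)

E_n = n²π²ℏ²/(2mw²), so ΔE = (6² − 3²) π²ℏ²/(2mw²).
ΔE = 27 × π² / (2 × 1.3 × 5.26²) = 3.704.

ΔE = 3.70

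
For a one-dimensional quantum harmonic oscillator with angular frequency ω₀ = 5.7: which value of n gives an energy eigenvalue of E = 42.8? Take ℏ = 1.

n = 7

Invert E_n = (n + ½)ℏω₀: n = E/ℏω₀ − ½ = 7.009, so n = 7.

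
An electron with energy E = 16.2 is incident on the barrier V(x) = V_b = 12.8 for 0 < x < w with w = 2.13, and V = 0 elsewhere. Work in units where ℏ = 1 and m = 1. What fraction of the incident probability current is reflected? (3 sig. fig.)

E > V_b: inside the barrier k₂ = √(2m(E − V_b))/ℏ = 2.608, k₂w = 5.554.
Matching at both interfaces gives T⁻¹ = 1 + V_b² sin²(k₂w) / [4E(E − V_b)] = 1.330, hence T = 0.752.
R = 1 − T = 0.248.

R = 0.248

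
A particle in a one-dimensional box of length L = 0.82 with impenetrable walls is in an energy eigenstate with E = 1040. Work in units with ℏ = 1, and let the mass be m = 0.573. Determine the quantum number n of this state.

From E_n = n²π²ℏ²/(2mL²) invert to n = √(2mL²E)/(πℏ).
n = (0.82/π) × √(2 × 0.573 × 1040) = 9.011 → n = 9.

n = 9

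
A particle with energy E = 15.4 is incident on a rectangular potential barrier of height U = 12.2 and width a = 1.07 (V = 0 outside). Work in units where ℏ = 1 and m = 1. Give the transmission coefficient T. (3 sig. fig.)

T = 0.882

Above the barrier the interior wavenumber is k₂ = √(2m(E − U))/ℏ = 2.530, giving phase k₂a = 2.707.
Matching at both interfaces gives T⁻¹ = 1 + U² sin²(k₂a) / [4E(E − U)] = 1.134, hence T = 0.882.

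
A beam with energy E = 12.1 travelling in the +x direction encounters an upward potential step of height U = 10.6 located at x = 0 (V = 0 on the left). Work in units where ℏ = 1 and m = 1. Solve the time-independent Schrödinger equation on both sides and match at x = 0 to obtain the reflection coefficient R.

On each side the TISE gives plane waves with k = √(2m(E − V))/ℏ: k₁ = √(2·1·12.1) = 4.919, k₂ = √(2·1·1.5) = 1.732.
Matching ψ and ψ′ at x = 0 gives r = (k₁ − k₂)/(k₁ + k₂), so R = r² = 0.2296 and T = 1 − R = 0.7704.

R = 0.230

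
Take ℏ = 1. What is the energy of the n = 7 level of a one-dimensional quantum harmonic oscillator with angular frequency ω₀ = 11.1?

Using E_n = (n + ½)ℏω₀: E_7 = 7.5 × 11.1 = 83.25.

E = 83.3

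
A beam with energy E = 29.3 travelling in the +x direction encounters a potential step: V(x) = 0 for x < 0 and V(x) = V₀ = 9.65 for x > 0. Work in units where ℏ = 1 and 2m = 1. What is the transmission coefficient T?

T = 0.990

On each side the TISE gives plane waves with k = √(2m(E − V))/ℏ: k₁ = √(2·½·29.3) = 5.413, k₂ = √(2·½·19.65) = 4.433.
Matching ψ and ψ′ at x = 0 gives r = (k₁ − k₂)/(k₁ + k₂), so R = r² = 0.009910 and T = 1 − R = 0.9901.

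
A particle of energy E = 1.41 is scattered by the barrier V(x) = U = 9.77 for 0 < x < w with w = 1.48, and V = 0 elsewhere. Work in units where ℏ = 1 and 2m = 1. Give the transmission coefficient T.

T = 0.000379

E < U: inside the barrier ψ ∝ e^{±κx} with κ = √(2m(U − E))/ℏ = 2.891.
κw = 4.279, sinh(κw) = 36.09.
The exact tunnelling result is T⁻¹ = 1 + U² sinh²(κw) / [4E(U − E)] = 2637, so T = 0.000379.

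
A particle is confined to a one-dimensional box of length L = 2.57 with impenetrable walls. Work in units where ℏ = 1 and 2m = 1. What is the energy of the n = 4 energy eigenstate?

E = 23.9

The infinite-well eigenfunctions ψ_n = √(2/L) sin(nπx/L) vanish at both walls, giving E_n = n²π²ℏ²/(2mL²).
E_4 = 4² × π² / (2 × 0.5 × 2.57²) = 23.91.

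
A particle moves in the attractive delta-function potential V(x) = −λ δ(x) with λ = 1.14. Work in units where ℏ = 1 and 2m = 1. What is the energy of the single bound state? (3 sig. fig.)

E = -0.325

For x ≠ 0 the bound state is ψ ∝ e^{−κ|x|}; integrating the TISE across the delta gives the cusp condition 2κ = 2mλ/ℏ², so κ = 0.5700.
Then E = −ℏ²κ²/(2m) = −mλ²/(2ℏ²) = -0.3249.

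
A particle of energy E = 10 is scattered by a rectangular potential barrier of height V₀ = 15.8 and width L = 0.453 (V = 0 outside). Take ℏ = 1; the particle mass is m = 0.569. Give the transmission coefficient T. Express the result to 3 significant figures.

E < V₀: inside the barrier ψ ∝ e^{±κx} with κ = √(2m(V₀ − E))/ℏ = 2.569.
κL = 1.164, sinh(κL) = 1.445.
The exact tunnelling result is T⁻¹ = 1 + V₀² sinh²(κL) / [4E(V₀ − E)] = 3.247, so T = 0.308.

T = 0.308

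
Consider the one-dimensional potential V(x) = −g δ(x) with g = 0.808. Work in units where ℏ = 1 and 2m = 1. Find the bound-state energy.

For x ≠ 0 the bound state is ψ ∝ e^{−κ|x|}; integrating the TISE across the delta gives the cusp condition 2κ = 2mg/ℏ², so κ = 0.4040.
Then E = −ℏ²κ²/(2m) = −mg²/(2ℏ²) = -0.1632.

E = -0.163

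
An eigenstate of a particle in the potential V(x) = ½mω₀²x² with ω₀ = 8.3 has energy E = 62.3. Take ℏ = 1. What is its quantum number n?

n = 7

E_n = ℏω₀(n + ½) ⇒ n = E/(ℏω₀) − ½ = 62.3/8.3 − 0.5 = 7.006 → n = 7.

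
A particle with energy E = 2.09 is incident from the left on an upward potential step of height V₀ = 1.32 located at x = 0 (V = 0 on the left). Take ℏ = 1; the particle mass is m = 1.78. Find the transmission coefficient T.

On each side the TISE gives plane waves with k = √(2m(E − V))/ℏ: k₁ = √(2·1.78·2.09) = 2.728, k₂ = √(2·1.78·0.77) = 1.656.
Matching ψ and ψ′ at x = 0 gives r = (k₁ − k₂)/(k₁ + k₂), so R = r² = 0.05982 and T = 1 − R = 0.9402.

T = 0.940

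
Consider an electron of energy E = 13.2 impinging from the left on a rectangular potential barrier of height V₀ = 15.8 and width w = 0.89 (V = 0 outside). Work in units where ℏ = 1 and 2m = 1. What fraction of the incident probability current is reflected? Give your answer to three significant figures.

R = 0.877

Since E < V₀ the interior solution is evanescent with decay constant κ = √(2m(V₀ − E))/ℏ = 1.612.
κw = 1.435, sinh(κw) = 1.981.
The exact tunnelling result is T⁻¹ = 1 + V₀² sinh²(κw) / [4E(V₀ − E)] = 8.136, so T = 0.123.
R = 1 − T = 0.877.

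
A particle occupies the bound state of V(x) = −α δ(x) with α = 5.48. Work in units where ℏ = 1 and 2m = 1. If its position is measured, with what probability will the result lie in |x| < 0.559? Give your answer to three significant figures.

P = 0.953

The normalised bound state is ψ = √κ e^{−κ|x|} with κ = mα/ℏ² = 2.740.
P(|x| < d) = ∫_{−d}^{d} κ e^{−2κ|x|} dx = 1 − e^{−2κd} = 1 − e^{−3.063} = 0.9533.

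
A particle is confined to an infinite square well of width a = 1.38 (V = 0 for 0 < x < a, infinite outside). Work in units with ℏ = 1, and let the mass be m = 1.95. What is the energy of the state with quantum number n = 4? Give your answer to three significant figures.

Requiring ψ(0) = ψ(a) = 0 quantises k = nπ/a, hence E_n = ℏ²k²/2m = n²π²ℏ²/(2ma²).
E_4 = 4² × π² / (2 × 1.95 × 1.38²) = 21.26.

E = 21.3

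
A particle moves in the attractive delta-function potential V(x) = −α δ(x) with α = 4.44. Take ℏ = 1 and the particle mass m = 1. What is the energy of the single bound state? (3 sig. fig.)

The bound state is ψ(x) = √κ e^{−κ|x|}. The derivative jump ψ'(0⁺) − ψ'(0⁻) = −(2mα/ℏ²)ψ(0) fixes κ = mα/ℏ² = 4.440.
Then E = −ℏ²κ²/(2m) = −mα²/(2ℏ²) = -9.857.

E = -9.86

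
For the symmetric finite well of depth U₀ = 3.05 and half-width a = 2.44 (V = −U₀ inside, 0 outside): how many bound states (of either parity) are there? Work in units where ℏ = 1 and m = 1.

The dimensionless depth is z₀ = a√(2mU₀)/ℏ = 2.44 × √(6.100) = 6.026.
The even/odd transcendental equations gain one root per π/2 in z₀, giving N = 1 + ⌊2z₀/π⌋ = 1 + ⌊3.836⌋ = 4.

N = 4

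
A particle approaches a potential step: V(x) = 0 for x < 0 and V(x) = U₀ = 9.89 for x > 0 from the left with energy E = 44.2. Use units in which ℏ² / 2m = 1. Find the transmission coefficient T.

T = 0.996

On each side the TISE gives plane waves with k = √(2m(E − V))/ℏ: k₁ = √(2·½·44.2) = 6.648, k₂ = √(2·½·34.31) = 5.857.
Matching ψ and ψ′ at x = 0 gives r = (k₁ − k₂)/(k₁ + k₂), so R = r² = 0.003999 and T = 1 − R = 0.9960.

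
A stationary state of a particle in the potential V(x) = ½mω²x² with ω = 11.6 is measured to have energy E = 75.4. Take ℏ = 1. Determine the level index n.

Invert E_n = (n + ½)ℏω: n = E/ℏω − ½ = 6.000, so n = 6.

n = 6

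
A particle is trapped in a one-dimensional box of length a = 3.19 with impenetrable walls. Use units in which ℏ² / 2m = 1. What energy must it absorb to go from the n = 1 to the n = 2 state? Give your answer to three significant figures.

E_n = n²π²ℏ²/(2ma²), so ΔE = (2² − 1²) π²ℏ²/(2ma²).
ΔE = 3 × π² / (2 × 0.5 × 3.19²) = 2.910.

ΔE = 2.91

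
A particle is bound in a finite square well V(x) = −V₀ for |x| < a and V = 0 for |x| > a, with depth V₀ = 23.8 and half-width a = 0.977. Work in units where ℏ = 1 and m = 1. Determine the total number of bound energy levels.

The dimensionless depth is z₀ = a√(2mV₀)/ℏ = 0.977 × √(47.60) = 6.741.
The even/odd transcendental equations gain one root per π/2 in z₀, giving N = 1 + ⌊2z₀/π⌋ = 1 + ⌊4.291⌋ = 5.

N = 5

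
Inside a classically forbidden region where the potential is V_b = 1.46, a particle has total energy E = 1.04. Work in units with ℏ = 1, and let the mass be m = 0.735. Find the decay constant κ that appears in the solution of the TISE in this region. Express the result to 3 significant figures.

κ = 0.786

Since E < V_b the TISE in this region is ψ'' = κ²ψ with κ = √(2m(V_b − E))/ℏ.
κ = √(2 × 0.735 × 0.42) = 0.7857.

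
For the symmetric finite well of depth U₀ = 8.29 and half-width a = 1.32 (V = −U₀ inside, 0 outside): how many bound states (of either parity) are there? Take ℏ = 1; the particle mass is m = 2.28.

Define the well-strength parameter z₀ = (a/ℏ)√(2mU₀) = 1.32 × √(2·2.28·8.29) = 8.116.
A new bound state (alternating even/odd) appears each time z₀ passes a multiple of π/2, so N = ⌊2z₀/π⌋ + 1 = ⌊5.167⌋ + 1 = 6.

N = 6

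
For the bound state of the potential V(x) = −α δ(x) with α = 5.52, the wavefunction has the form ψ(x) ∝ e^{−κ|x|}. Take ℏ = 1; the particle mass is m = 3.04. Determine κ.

κ = 16.8

Integrate −(ℏ²/2m)ψ'' − αδ(x)ψ = Eψ from −ε to +ε: the ψ'' term gives ψ'(0⁺) − ψ'(0⁻) and the δ term gives −(2mα/ℏ²)ψ(0).
With ψ ∝ e^{−κ|x|} this yields −2κ = −2mα/ℏ², so κ = mα/ℏ² = 16.78.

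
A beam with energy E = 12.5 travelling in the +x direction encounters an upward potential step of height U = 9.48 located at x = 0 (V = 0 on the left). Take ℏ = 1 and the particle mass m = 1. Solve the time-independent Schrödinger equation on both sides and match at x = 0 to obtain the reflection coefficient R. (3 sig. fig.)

R = 0.116

On each side the TISE gives plane waves with k = √(2m(E − V))/ℏ: k₁ = √(2·1·12.5) = 5.000, k₂ = √(2·1·3.02) = 2.458.
Continuity of ψ and ψ′ at the step yields the reflection amplitude r = (k₁ − k₂)/(k₁ + k₂) = 0.3409; thus R = |r|² = 0.1162, T = 0.8838.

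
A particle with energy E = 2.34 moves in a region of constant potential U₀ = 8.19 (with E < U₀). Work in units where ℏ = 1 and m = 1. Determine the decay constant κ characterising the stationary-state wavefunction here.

κ = 3.42

Since E < U₀ the TISE in this region is ψ'' = κ²ψ with κ = √(2m(U₀ − E))/ℏ.
κ = √(2 × 1 × 5.85) = 3.421.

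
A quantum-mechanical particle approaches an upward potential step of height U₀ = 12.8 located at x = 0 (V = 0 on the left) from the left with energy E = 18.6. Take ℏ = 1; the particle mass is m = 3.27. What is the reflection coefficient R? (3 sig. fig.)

On each side the TISE gives plane waves with k = √(2m(E − V))/ℏ: k₁ = √(2·3.27·18.6) = 11.03, k₂ = √(2·3.27·5.8) = 6.159.
Continuity of ψ and ψ′ at the step yields the reflection amplitude r = (k₁ − k₂)/(k₁ + k₂) = 0.2834; thus R = |r|² = 0.08029, T = 0.9197.

R = 0.0803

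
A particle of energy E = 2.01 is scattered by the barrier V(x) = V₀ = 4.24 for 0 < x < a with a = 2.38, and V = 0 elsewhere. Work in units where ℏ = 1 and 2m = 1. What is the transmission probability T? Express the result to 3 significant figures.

T = 0.00326

Since E < V₀ the interior solution is evanescent with decay constant κ = √(2m(V₀ − E))/ℏ = 1.493.
κa = 3.554, sinh(κa) = 17.46.
The exact tunnelling result is T⁻¹ = 1 + V₀² sinh²(κa) / [4E(V₀ − E)] = 306.8, so T = 0.00326.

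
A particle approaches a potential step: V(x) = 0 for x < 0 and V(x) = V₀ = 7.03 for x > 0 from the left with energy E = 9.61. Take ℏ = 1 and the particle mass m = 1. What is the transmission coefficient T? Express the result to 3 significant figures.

On each side the TISE gives plane waves with k = √(2m(E − V))/ℏ: k₁ = √(2·1·9.61) = 4.384, k₂ = √(2·1·2.58) = 2.272.
Matching ψ and ψ′ at x = 0 gives r = (k₁ − k₂)/(k₁ + k₂), so R = r² = 0.1007 and T = 1 − R = 0.8993.

T = 0.899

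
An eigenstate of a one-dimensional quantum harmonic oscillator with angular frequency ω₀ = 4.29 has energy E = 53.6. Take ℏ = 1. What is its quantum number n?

E_n = ℏω₀(n + ½) ⇒ n = E/(ℏω₀) − ½ = 53.6/4.29 − 0.5 = 11.994 → n = 12.

n = 12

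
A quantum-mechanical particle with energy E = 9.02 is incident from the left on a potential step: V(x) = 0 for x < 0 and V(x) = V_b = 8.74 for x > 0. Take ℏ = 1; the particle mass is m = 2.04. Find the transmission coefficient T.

The wavenumbers are k₁ = √(2mE)/ℏ = 6.066 on the left and k₂ = √(2m(E − V_b))/ℏ = 1.069 on the right.
Matching ψ and ψ′ at x = 0 gives r = (k₁ − k₂)/(k₁ + k₂), so R = r² = 0.4906 and T = 1 − R = 0.5094.

T = 0.509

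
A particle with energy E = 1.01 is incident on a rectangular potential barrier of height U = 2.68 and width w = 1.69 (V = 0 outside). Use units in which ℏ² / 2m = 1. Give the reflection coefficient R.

R = 0.953

E < U: inside the barrier ψ ∝ e^{±κx} with κ = √(2m(U − E))/ℏ = 1.292.
κw = 2.184, sinh(κw) = 4.384.
The exact tunnelling result is T⁻¹ = 1 + U² sinh²(κw) / [4E(U − E)] = 21.46, so T = 0.0466.
R = 1 − T = 0.953.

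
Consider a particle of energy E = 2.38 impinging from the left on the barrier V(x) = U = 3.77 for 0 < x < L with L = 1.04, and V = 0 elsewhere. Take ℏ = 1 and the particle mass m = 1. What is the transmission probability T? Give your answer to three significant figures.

E < U: inside the barrier ψ ∝ e^{±κx} with κ = √(2m(U − E))/ℏ = 1.667.
κL = 1.734, sinh(κL) = 2.743.
The exact tunnelling result is T⁻¹ = 1 + U² sinh²(κL) / [4E(U − E)] = 9.084, so T = 0.110.

T = 0.110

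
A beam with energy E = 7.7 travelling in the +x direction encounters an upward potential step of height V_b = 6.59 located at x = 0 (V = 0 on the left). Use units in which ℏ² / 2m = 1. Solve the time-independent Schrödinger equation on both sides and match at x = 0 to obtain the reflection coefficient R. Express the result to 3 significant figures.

The wavenumbers are k₁ = √(2mE)/ℏ = 2.775 on the left and k₂ = √(2m(E − V_b))/ℏ = 1.054 on the right.
Continuity of ψ and ψ′ at the step yields the reflection amplitude r = (k₁ − k₂)/(k₁ + k₂) = 0.4496; thus R = |r|² = 0.2022, T = 0.7978.

R = 0.202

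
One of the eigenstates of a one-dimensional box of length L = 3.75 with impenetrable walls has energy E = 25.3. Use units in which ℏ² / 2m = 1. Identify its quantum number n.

n = 6

For an infinite well E_n = n²π²ℏ²/(2mL²), so n = (L/πℏ)√(2mE).
n = (3.75/π) × √(2 × 0.5 × 25.3) = 6.004 → n = 6.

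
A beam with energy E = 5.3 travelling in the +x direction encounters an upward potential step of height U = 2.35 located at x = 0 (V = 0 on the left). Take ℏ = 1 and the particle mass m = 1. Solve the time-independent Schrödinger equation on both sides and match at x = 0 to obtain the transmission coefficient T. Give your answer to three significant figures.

On each side the TISE gives plane waves with k = √(2m(E − V))/ℏ: k₁ = √(2·1·5.3) = 3.256, k₂ = √(2·1·2.95) = 2.429.
Matching ψ and ψ′ at x = 0 gives r = (k₁ − k₂)/(k₁ + k₂), so R = r² = 0.02115 and T = 1 − R = 0.9788.

T = 0.979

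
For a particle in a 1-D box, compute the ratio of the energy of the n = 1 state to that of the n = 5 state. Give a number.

Since E_n ∝ n², the ratio is (1/5)² = 0.04.

0.04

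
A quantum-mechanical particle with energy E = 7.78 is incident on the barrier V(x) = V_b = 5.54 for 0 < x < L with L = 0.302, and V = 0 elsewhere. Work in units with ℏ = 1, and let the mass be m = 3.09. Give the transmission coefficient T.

T = 0.736

E > V_b: inside the barrier k₂ = √(2m(E − V_b))/ℏ = 3.721, k₂L = 1.124.
T = [1 + V_b² sin²(k₂L) / (4E(E − V_b))]⁻¹ = 1/1.358 = 0.736.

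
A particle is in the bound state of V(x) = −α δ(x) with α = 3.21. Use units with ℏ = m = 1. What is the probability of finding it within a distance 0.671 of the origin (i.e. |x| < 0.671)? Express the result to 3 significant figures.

P = 0.987

The normalised bound state is ψ = √κ e^{−κ|x|} with κ = mα/ℏ² = 3.210.
P(|x| < d) = ∫_{−d}^{d} κ e^{−2κ|x|} dx = 1 − e^{−2κd} = 1 − e^{−4.308} = 0.9865.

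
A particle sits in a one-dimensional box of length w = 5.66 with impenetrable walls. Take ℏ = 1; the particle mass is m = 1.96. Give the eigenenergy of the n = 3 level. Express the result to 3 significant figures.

E = 0.707

The infinite-well eigenfunctions ψ_n = √(2/w) sin(nπx/w) vanish at both walls, giving E_n = n²π²ℏ²/(2mw²).
E_3 = 3² × π² / (2 × 1.96 × 5.66²) = 0.7073.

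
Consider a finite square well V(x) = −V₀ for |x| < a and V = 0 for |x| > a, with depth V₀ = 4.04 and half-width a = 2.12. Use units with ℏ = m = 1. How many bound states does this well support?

The dimensionless depth is z₀ = a√(2mV₀)/ℏ = 2.12 × √(8.080) = 6.026.
The even/odd transcendental equations gain one root per π/2 in z₀, giving N = 1 + ⌊2z₀/π⌋ = 1 + ⌊3.836⌋ = 4.

N = 4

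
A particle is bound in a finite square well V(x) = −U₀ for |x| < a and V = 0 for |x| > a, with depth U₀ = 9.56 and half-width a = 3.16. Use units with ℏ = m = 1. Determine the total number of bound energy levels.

N = 9

The dimensionless depth is z₀ = a√(2mU₀)/ℏ = 3.16 × √(19.12) = 13.82.
A new bound state (alternating even/odd) appears each time z₀ passes a multiple of π/2, so N = ⌊2z₀/π⌋ + 1 = ⌊8.797⌋ + 1 = 9.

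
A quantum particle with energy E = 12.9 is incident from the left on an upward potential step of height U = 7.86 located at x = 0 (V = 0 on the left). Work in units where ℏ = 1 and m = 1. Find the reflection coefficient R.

On each side the TISE gives plane waves with k = √(2m(E − V))/ℏ: k₁ = √(2·1·12.9) = 5.079, k₂ = √(2·1·5.04) = 3.175.
Continuity of ψ and ψ′ at the step yields the reflection amplitude r = (k₁ − k₂)/(k₁ + k₂) = 0.2307; thus R = |r|² = 0.05323, T = 0.9468.

R = 0.0532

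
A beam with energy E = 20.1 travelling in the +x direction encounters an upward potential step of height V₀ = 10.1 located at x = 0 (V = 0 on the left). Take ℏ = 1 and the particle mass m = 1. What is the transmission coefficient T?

T = 0.970

On each side the TISE gives plane waves with k = √(2m(E − V))/ℏ: k₁ = √(2·1·20.1) = 6.340, k₂ = √(2·1·10) = 4.472.
Matching ψ and ψ′ at x = 0 gives r = (k₁ − k₂)/(k₁ + k₂), so R = r² = 0.02985 and T = 1 − R = 0.9701.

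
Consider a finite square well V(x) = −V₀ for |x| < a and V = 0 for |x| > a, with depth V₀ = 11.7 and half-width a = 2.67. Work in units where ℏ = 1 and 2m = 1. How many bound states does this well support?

N = 6

Define the well-strength parameter z₀ = (a/ℏ)√(2mV₀) = 2.67 × √(2·0.5·11.7) = 9.133.
The even/odd transcendental equations gain one root per π/2 in z₀, giving N = 1 + ⌊2z₀/π⌋ = 1 + ⌊5.814⌋ = 6.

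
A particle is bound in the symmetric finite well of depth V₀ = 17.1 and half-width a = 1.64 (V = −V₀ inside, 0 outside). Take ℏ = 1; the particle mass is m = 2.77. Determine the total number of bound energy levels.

Define the well-strength parameter z₀ = (a/ℏ)√(2mV₀) = 1.64 × √(2·2.77·17.1) = 15.96.
The even/odd transcendental equations gain one root per π/2 in z₀, giving N = 1 + ⌊2z₀/π⌋ = 1 + ⌊10.16⌋ = 11.

N = 11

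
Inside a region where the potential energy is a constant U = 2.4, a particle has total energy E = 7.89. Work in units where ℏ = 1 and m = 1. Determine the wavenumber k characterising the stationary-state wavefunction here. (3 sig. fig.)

k = 3.31

With E > U the solution is oscillatory, ψ ∝ e^{±ikx} with k = √(2m(E − U))/ℏ.
k = √(2 × 1 × 5.49) = 3.314.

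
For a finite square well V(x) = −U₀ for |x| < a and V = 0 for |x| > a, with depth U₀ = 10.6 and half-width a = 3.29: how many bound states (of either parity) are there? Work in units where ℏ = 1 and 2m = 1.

The dimensionless depth is z₀ = a√(2mU₀)/ℏ = 3.29 × √(10.60) = 10.71.
A new bound state (alternating even/odd) appears each time z₀ passes a multiple of π/2, so N = ⌊2z₀/π⌋ + 1 = ⌊6.819⌋ + 1 = 7.

N = 7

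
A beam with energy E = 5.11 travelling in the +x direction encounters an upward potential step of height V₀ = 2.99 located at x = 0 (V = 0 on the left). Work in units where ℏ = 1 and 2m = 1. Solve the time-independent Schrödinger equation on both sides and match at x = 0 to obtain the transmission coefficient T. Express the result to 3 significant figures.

On each side the TISE gives plane waves with k = √(2m(E − V))/ℏ: k₁ = √(2·½·5.11) = 2.261, k₂ = √(2·½·2.12) = 1.456.
Continuity of ψ and ψ′ at the step yields the reflection amplitude r = (k₁ − k₂)/(k₁ + k₂) = 0.2165; thus R = |r|² = 0.04686, T = 0.9531.

T = 0.953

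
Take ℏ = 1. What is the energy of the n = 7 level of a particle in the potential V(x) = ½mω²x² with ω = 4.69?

E = 35.2

The oscillator eigenvalues are E_n = ℏω(n + ½), so E_7 = 4.69 × 7.5 = 35.18.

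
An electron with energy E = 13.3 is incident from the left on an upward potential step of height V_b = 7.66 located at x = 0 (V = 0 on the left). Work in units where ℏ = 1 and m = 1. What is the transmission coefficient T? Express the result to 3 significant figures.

T = 0.955

The wavenumbers are k₁ = √(2mE)/ℏ = 5.158 on the left and k₂ = √(2m(E − V_b))/ℏ = 3.359 on the right.
Continuity of ψ and ψ′ at the step yields the reflection amplitude r = (k₁ − k₂)/(k₁ + k₂) = 0.2112; thus R = |r|² = 0.04462, T = 0.9554.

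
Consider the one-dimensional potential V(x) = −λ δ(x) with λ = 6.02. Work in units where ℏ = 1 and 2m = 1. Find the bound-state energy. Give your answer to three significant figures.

E = -9.06

The bound state is ψ(x) = √κ e^{−κ|x|}. The derivative jump ψ'(0⁺) − ψ'(0⁻) = −(2mλ/ℏ²)ψ(0) fixes κ = mλ/ℏ² = 3.010.
Then E = −ℏ²κ²/(2m) = −mλ²/(2ℏ²) = -9.060.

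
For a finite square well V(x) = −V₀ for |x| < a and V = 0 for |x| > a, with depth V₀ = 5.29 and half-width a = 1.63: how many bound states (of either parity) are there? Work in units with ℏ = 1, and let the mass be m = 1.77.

Define the well-strength parameter z₀ = (a/ℏ)√(2mV₀) = 1.63 × √(2·1.77·5.29) = 7.054.
A new bound state (alternating even/odd) appears each time z₀ passes a multiple of π/2, so N = ⌊2z₀/π⌋ + 1 = ⌊4.491⌋ + 1 = 5.

N = 5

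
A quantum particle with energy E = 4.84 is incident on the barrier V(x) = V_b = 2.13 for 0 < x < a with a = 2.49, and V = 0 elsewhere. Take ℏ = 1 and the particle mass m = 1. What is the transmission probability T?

E > V_b: inside the barrier k₂ = √(2m(E − V_b))/ℏ = 2.328, k₂a = 5.797.
T = [1 + V_b² sin²(k₂a) / (4E(E − V_b))]⁻¹ = 1/1.019 = 0.981.

T = 0.981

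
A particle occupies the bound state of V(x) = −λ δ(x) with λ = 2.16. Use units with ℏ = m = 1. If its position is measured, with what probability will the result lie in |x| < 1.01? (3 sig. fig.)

The normalised bound state is ψ = √κ e^{−κ|x|} with κ = mλ/ℏ² = 2.160.
P(|x| < d) = ∫_{−d}^{d} κ e^{−2κ|x|} dx = 1 − e^{−2κd} = 1 − e^{−4.363} = 0.9873.

P = 0.987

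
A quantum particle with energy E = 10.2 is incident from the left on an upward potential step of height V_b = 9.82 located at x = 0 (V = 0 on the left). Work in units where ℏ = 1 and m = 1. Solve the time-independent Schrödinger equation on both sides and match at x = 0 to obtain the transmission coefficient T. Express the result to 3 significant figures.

T = 0.542

The wavenumbers are k₁ = √(2mE)/ℏ = 4.517 on the left and k₂ = √(2m(E − V_b))/ℏ = 0.8718 on the right.
Continuity of ψ and ψ′ at the step yields the reflection amplitude r = (k₁ − k₂)/(k₁ + k₂) = 0.6764; thus R = |r|² = 0.4576, T = 0.5424.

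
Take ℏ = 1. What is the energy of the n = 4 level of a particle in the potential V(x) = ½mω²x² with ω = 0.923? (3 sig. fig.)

E = 4.15

The oscillator eigenvalues are E_n = ℏω(n + ½), so E_4 = 0.923 × 4.5 = 4.154.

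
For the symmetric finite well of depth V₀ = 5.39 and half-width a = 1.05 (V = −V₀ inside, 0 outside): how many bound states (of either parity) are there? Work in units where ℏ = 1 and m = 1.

The dimensionless depth is z₀ = a√(2mV₀)/ℏ = 1.05 × √(10.78) = 3.447.
The even/odd transcendental equations gain one root per π/2 in z₀, giving N = 1 + ⌊2z₀/π⌋ = 1 + ⌊2.195⌋ = 3.

N = 3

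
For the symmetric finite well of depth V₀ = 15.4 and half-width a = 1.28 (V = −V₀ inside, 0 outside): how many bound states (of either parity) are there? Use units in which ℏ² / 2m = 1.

N = 4

The dimensionless depth is z₀ = a√(2mV₀)/ℏ = 1.28 × √(15.40) = 5.023.
A new bound state (alternating even/odd) appears each time z₀ passes a multiple of π/2, so N = ⌊2z₀/π⌋ + 1 = ⌊3.198⌋ + 1 = 4.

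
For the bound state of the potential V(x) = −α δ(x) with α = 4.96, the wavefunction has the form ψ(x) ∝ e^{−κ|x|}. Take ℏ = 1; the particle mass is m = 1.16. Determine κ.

Integrating the TISE across x = 0 gives the cusp condition ψ'(0⁺) − ψ'(0⁻) = −(2mα/ℏ²)ψ(0).
With ψ ∝ e^{−κ|x|} this yields −2κ = −2mα/ℏ², so κ = mα/ℏ² = 5.754.

κ = 5.75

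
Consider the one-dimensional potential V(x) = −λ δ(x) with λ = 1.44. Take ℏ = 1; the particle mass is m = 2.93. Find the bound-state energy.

E = -3.04

The bound state is ψ(x) = √κ e^{−κ|x|}. The derivative jump ψ'(0⁺) − ψ'(0⁻) = −(2mλ/ℏ²)ψ(0) fixes κ = mλ/ℏ² = 4.219.
Then E = −ℏ²κ²/(2m) = −mλ²/(2ℏ²) = -3.038.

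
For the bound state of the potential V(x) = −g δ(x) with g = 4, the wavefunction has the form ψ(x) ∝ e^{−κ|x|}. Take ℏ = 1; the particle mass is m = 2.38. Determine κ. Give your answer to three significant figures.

κ = 9.52

Integrate −(ℏ²/2m)ψ'' − gδ(x)ψ = Eψ from −ε to +ε: the ψ'' term gives ψ'(0⁺) − ψ'(0⁻) and the δ term gives −(2mg/ℏ²)ψ(0).
With ψ ∝ e^{−κ|x|} this yields −2κ = −2mg/ℏ², so κ = mg/ℏ² = 9.520.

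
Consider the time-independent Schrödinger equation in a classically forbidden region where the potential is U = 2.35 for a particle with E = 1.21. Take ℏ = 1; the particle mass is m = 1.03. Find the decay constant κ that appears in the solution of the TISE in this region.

κ = 1.53

Since E < U the TISE in this region is ψ'' = κ²ψ with κ = √(2m(U − E))/ℏ.
κ = √(2 × 1.03 × 1.14) = 1.532.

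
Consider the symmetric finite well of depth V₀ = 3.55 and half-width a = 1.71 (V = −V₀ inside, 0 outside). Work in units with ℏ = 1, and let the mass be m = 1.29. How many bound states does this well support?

The dimensionless depth is z₀ = a√(2mV₀)/ℏ = 1.71 × √(9.159) = 5.175.
A new bound state (alternating even/odd) appears each time z₀ passes a multiple of π/2, so N = ⌊2z₀/π⌋ + 1 = ⌊3.295⌋ + 1 = 4.

N = 4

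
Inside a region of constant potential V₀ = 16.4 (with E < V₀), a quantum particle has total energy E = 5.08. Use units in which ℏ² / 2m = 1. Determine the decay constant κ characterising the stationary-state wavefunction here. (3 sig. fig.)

κ = 3.36

Since E < V₀ the TISE in this region is ψ'' = κ²ψ with κ = √(2m(V₀ − E))/ℏ.
κ = √(2 × 0.5 × 11.32) = 3.365.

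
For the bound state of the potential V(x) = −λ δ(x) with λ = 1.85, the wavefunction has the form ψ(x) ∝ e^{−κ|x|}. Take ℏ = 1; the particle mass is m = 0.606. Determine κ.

κ = 1.12

Integrating the TISE across x = 0 gives the cusp condition ψ'(0⁺) − ψ'(0⁻) = −(2mλ/ℏ²)ψ(0).
With ψ ∝ e^{−κ|x|} this yields −2κ = −2mλ/ℏ², so κ = mλ/ℏ² = 1.121.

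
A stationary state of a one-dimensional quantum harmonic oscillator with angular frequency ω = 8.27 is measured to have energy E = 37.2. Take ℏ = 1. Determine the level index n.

n = 4

Invert E_n = (n + ½)ℏω: n = E/ℏω − ½ = 3.998, so n = 4.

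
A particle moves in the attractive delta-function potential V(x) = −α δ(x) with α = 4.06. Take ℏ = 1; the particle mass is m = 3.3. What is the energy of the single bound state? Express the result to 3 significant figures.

The bound state is ψ(x) = √κ e^{−κ|x|}. The derivative jump ψ'(0⁺) − ψ'(0⁻) = −(2mα/ℏ²)ψ(0) fixes κ = mα/ℏ² = 13.40.
Then E = −ℏ²κ²/(2m) = −mα²/(2ℏ²) = -27.20.

E = -27.2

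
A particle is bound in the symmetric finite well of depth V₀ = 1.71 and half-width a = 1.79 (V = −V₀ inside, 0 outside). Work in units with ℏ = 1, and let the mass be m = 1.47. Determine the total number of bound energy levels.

Define the well-strength parameter z₀ = (a/ℏ)√(2mV₀) = 1.79 × √(2·1.47·1.71) = 4.014.
A new bound state (alternating even/odd) appears each time z₀ passes a multiple of π/2, so N = ⌊2z₀/π⌋ + 1 = ⌊2.555⌋ + 1 = 3.

N = 3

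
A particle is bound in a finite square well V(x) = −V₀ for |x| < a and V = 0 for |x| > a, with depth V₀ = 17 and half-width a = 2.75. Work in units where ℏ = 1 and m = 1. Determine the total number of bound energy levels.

N = 11

Define the well-strength parameter z₀ = (a/ℏ)√(2mV₀) = 2.75 × √(2·1·17) = 16.04.
A new bound state (alternating even/odd) appears each time z₀ passes a multiple of π/2, so N = ⌊2z₀/π⌋ + 1 = ⌊10.21⌋ + 1 = 11.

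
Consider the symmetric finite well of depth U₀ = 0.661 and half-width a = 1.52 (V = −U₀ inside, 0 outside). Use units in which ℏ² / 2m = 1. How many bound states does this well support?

The dimensionless depth is z₀ = a√(2mU₀)/ℏ = 1.52 × √(0.6610) = 1.236.
A new bound state (alternating even/odd) appears each time z₀ passes a multiple of π/2, so N = ⌊2z₀/π⌋ + 1 = ⌊0.7867⌋ + 1 = 1.

N = 1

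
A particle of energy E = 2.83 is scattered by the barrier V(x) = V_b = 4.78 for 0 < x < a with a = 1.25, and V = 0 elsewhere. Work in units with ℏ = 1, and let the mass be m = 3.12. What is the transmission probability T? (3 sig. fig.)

T = 0.000630

Since E < V_b the interior solution is evanescent with decay constant κ = √(2m(V_b − E))/ℏ = 3.488.
κa = 4.360, sinh(κa) = 39.14.
The exact tunnelling result is T⁻¹ = 1 + V_b² sinh²(κa) / [4E(V_b − E)] = 1586, so T = 0.000630.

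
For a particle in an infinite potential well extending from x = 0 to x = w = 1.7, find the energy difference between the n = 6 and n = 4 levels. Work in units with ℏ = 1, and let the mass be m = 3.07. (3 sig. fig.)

E_n = n²π²ℏ²/(2mw²), so ΔE = (6² − 4²) π²ℏ²/(2mw²).
ΔE = 20 × π² / (2 × 3.07 × 1.7²) = 11.12.

ΔE = 11.1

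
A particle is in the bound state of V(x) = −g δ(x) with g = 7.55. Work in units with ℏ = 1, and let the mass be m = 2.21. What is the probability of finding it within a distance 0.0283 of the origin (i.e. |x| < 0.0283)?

P = 0.611

The normalised bound state is ψ = √κ e^{−κ|x|} with κ = mg/ℏ² = 16.69.
P(|x| < d) = ∫_{−d}^{d} κ e^{−2κ|x|} dx = 1 − e^{−2κd} = 1 − e^{−0.9444} = 0.6111.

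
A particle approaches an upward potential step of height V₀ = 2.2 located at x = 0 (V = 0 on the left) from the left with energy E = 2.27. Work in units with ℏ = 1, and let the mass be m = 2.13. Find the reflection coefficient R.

The wavenumbers are k₁ = √(2mE)/ℏ = 3.110 on the left and k₂ = √(2m(E − V₀))/ℏ = 0.5461 on the right.
Continuity of ψ and ψ′ at the step yields the reflection amplitude r = (k₁ − k₂)/(k₁ + k₂) = 0.7013; thus R = |r|² = 0.4918, T = 0.5082.

R = 0.492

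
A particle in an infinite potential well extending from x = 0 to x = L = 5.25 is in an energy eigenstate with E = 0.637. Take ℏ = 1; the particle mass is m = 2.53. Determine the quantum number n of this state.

From E_n = n²π²ℏ²/(2mL²) invert to n = √(2mL²E)/(πℏ).
n = (5.25/π) × √(2 × 2.53 × 0.637) = 3.000 → n = 3.

n = 3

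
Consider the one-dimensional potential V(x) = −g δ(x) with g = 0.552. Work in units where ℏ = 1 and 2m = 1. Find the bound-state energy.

E = -0.0762

For x ≠ 0 the bound state is ψ ∝ e^{−κ|x|}; integrating the TISE across the delta gives the cusp condition 2κ = 2mg/ℏ², so κ = 0.2760.
Then E = −ℏ²κ²/(2m) = −mg²/(2ℏ²) = -0.07618.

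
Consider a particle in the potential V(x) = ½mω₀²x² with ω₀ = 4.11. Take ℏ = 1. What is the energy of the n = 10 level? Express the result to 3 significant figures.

The oscillator eigenvalues are E_n = ℏω₀(n + ½), so E_10 = 4.11 × 10.5 = 43.16.

E = 43.2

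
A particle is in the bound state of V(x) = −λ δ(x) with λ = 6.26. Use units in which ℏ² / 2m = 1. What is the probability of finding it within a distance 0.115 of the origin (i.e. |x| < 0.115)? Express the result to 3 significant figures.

P = 0.513

The normalised bound state is ψ = √κ e^{−κ|x|} with κ = mλ/ℏ² = 3.130.
P(|x| < d) = ∫_{−d}^{d} κ e^{−2κ|x|} dx = 1 − e^{−2κd} = 1 − e^{−0.7199} = 0.5132.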